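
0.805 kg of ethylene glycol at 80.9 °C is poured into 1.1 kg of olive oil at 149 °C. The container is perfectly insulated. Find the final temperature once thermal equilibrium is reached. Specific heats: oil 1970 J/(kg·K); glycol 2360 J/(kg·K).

T_f ≈ 117.2 °C

Taking heat into each body as positive, Σ m c ΔT = 0:
1.1*1970*(T − 149) + 0.805*2360*(T − 80.9) = 0
2167(T − 149) + 1899.8(T − 80.9) = 0
(2167 + 1899.8) T = 2167*149 + 1899.8*80.9
T = 476577/4066.8 ≈ 117.19 °C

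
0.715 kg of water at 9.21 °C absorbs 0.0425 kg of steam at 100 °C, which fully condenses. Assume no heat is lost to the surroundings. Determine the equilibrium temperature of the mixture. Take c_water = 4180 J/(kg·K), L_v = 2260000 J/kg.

T_f ≈ 44.6 °C

Let T be the final temperature. ΣQ_i = 0:
latent heat released on condensation: 0.0425·2260000 = 96050; condensate cools 100→T: 0.0425·4180·(T − 100) = 177.65(T − 100); original water: 2988.7(T − 9.21)
3166.3 T = 96050 + 17765 + 27526 = 141341
T ≈ 44.64 °C (< 100 °C, so full condensation is consistent).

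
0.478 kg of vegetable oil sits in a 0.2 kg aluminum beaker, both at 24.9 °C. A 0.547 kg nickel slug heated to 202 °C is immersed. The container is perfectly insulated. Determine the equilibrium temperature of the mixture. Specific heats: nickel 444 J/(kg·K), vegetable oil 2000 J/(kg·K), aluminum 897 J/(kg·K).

T_f ≈ 56.1 °C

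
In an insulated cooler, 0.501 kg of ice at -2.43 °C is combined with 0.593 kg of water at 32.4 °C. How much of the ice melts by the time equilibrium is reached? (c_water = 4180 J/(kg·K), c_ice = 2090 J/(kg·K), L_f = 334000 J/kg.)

Water can give up m c ΔT = 0.593·4180·32.4 = 80311 J before reaching 0 °C.
Warming the ice to 0 °C takes 0.501·2090·2.43 = 2544.4 J, leaving 77767 J for melting.
Melting all 0.501 kg of ice would need 0.501·334000 = 167334 J.
Since 77767 < 167334 J, not all the ice melts; equilibrium is at 0 °C.
Mass melted = 77767/334000 ≈ 0.2328 kg.

m_melted ≈ 0.233 kg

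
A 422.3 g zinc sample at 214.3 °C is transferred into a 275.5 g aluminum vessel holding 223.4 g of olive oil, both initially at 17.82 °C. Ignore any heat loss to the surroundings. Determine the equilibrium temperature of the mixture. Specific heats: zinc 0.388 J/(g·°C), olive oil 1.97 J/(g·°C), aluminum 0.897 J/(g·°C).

T_f ≈ 55.6 °C

Net heat exchanged in the isolated system is zero:
422.3·0.388·(T − 214.3) + 223.4·1.97·(T − 17.82) + 275.5·0.897·(T − 17.82) = 0
(163.85 + 440.1 + 247.12) T = 163.85·214.3 + 440.1·17.82 + 247.12·17.82
T = 47360 / 851.07 = 55.6 °C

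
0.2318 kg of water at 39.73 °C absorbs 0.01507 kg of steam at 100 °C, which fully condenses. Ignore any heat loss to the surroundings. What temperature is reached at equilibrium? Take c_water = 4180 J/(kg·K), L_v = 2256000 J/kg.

Setting the total heat transfer to zero:
condense steam: −0.01507×2256000 = −33998
  condensate cools 100→T: 0.01507×4180×(T − 100) = 62.99(T − 100)
  original water: 968.92(T − 39.73)
1031.9 T = 33998 + 6299.3 + 38495 = 78793
T ≈ 76.36 °C — below 100 °C, confirming all the steam condensed.

T_f ≈ 76.4 °C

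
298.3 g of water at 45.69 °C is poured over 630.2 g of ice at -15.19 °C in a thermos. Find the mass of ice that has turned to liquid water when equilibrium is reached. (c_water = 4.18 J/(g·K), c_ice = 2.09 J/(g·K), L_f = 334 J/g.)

m_melted ≈ 111 g

Heat available from the water dropping to 0 °C: 298.3×4.18×45.69 = 56971 J.
Of that, 630.2×2.09×15.19 = 20007 J goes to bring the ice to 0 °C, leaving 36964 J.
Fully melting the ice requires m_ice L_f = 630.2×334 = 210487 J.
Since 36964 < 210487 J, not all the ice melts; equilibrium is at 0 °C.
m_melt = 36964 / L_f = 110.7 g.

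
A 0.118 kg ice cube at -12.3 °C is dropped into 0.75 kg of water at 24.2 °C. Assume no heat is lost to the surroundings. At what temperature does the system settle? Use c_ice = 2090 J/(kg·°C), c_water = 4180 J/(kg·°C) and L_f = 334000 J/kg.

T_f ≈ 9.2 °C

Sum of m c ΔT and latent-heat terms is zero:
warm ice to 0 °C: 0.118·2090·(0 − (-12.3)) = 3033.4; latent heat to melt: 0.118·334000 = 39412; warm the meltwater: 493.24 T; water cools: 0.75·4180·(T − 24.2) = 3135(T − 24.2)
3628.2 T = 75867 − 42445 = 33422
T ≈ 9.21 °C. Since T > 0 °C, the all-ice-melts assumption holds.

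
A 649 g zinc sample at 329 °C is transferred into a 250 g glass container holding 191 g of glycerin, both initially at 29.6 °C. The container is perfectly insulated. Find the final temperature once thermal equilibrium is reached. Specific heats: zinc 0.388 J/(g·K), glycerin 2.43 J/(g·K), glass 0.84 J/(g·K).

T_f ≈ 111.0 °C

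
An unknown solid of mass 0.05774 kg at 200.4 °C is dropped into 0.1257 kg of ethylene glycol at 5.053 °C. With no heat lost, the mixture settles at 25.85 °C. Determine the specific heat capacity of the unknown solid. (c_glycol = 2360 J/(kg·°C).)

c ≈ 612 J/(kg·°C)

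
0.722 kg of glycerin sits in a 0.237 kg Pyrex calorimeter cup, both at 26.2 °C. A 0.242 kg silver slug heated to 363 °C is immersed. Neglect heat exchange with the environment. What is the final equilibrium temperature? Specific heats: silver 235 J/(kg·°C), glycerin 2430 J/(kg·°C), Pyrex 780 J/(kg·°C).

With ΣQ=0 the equilibrium temperature is the m·c-weighted mean:
T_f = (56.87·363 + 1754.5·26.2 + 184.86·26.2) / (56.87 + 1754.5 + 184.86)
    = 71454 / 1996.2 ≈ 35.80 °C

T_f ≈ 35.8 °C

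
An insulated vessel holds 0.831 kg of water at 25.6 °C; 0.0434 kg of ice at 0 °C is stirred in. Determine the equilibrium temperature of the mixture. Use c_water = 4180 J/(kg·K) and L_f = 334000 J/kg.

Taking heat into each body as positive, Σ m c ΔT = 0:
melt ice: 0.0434×334000 = 14496
  warm the meltwater: 181.41 T
  water: 3473.6(T − 25.6)
3655 T = 88924 − 14496 = 74428
T ≈ 20.36 °C (positive, so assuming full melt was valid).

T_f ≈ 20.4 °C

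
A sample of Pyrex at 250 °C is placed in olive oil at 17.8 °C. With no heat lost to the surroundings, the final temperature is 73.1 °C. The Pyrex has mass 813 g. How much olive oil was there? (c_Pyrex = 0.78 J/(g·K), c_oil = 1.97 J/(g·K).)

m ≈ 1030 g

Conservation of energy gives ΣQ = 0:
813×0.78×(73.1 − 250) + m×1.97×(73.1 − 17.8) = 0
108.94 m = 112179
m = 112179/108.94 ≈ 1030 g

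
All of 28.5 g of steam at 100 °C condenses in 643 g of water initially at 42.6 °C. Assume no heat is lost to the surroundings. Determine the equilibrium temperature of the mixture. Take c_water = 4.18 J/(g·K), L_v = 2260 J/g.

Setting the total heat transfer to zero:
latent heat released on condensation: 28.5×2260 = 64410; condensed water 100 °C→T: 119.13(T − 100); water warms: 643×4.18×(T − 42.6) = 2687.7(T − 42.6)
2806.9 T = 64410 + 11913 + 114498 = 190821
T ≈ 67.98 °C — below 100 °C, confirming all the steam condensed.

T_f ≈ 68.0 °C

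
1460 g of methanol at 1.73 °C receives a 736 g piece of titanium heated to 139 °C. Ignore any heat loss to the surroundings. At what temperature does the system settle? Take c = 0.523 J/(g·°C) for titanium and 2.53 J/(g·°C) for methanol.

Set heat shed by the hot body equal to heat absorbed by the cold body:
736*0.523*(139 − T) = 1460*2.53*(T − 1.73)
384.93(139 − T) = 3693.8(T − 1.73)
4078.7 T = 59895  ⇒  T ≈ 14.68 °C

T_f ≈ 14.7 °C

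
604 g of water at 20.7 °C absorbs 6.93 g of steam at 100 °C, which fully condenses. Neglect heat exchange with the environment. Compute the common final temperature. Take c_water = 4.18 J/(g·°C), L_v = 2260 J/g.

T_f ≈ 27.7 °C

Net heat exchanged in the isolated system is zero:
latent heat released on condensation: 6.93×2260 = 15662
  condensate cools 100→T: 6.93×4.18×(T − 100) = 28.97(T − 100)
  water warms: 604×4.18×(T − 20.7) = 2524.7(T − 20.7)
2553.7 T = 15662 + 2896.7 + 52262 = 70820
T ≈ 27.73 °C — below 100 °C, confirming all the steam condensed.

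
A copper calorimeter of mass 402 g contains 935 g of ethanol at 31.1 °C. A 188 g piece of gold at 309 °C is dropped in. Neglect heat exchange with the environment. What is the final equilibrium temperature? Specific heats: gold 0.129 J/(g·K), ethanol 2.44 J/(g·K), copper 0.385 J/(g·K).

T_f ≈ 33.8 °C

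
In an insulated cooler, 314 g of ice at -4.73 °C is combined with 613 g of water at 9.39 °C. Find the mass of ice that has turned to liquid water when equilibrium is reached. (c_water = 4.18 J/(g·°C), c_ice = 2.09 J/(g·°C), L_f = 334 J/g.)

Cooling the water to 0 °C releases 613·4.18·9.39 = 24060 J.
Of that, 314·2.09·4.73 = 3104.1 J goes to bring the ice to 0 °C, leaving 20956 J.
Fully melting the ice requires m_ice L_f = 314·334 = 104876 J.
Since 20956 < 104876 J, not all the ice melts; equilibrium is at 0 °C.
m_melted·334 = 20956  ⇒  m_melted ≈ 62.74 g.

m_melted ≈ 62.7 g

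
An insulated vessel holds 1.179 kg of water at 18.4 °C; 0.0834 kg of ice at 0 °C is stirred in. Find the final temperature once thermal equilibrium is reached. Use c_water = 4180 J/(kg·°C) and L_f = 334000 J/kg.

Setting the total heat transfer to zero:
melt ice: 0.0834×334000 = 27856
  warm the meltwater: 348.61 T
  water: 4928.2(T − 18.4)
5276.8 T = 90679 − 27856 = 62824
T ≈ 11.91 °C — above 0 °C, consistent with complete melting.

T_f ≈ 11.9 °C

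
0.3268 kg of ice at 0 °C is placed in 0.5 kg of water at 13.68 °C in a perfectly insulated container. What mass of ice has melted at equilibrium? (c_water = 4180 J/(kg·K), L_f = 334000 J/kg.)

m_melted ≈ 0.0856 kg

Water can give up m c ΔT = 0.5·4180·13.68 = 28591 J before reaching 0 °C.
Fully melting the ice requires m_ice L_f = 0.3268·334000 = 109151 J.
That's not enough to melt it all — equilibrium is at 0 °C with ice remaining.
m_melt = 28591 / L_f = 0.0856 kg.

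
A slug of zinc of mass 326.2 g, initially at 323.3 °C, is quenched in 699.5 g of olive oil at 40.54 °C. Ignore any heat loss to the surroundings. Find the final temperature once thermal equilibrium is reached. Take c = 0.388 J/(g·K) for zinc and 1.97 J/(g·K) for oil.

T_f ≈ 64.3 °C

Set heat shed by the hot body equal to heat absorbed by the cold body:
326.2·0.388·(323.3 − T) = 699.5·1.97·(T − 40.54)
126.57(323.3 − T) = 1378(T − 40.54)
1504.6 T = 96783  ⇒  T ≈ 64.33 °C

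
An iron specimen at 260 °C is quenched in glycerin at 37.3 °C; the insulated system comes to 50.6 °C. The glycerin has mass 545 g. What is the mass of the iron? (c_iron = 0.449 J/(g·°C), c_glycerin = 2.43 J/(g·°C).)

m ≈ 187 g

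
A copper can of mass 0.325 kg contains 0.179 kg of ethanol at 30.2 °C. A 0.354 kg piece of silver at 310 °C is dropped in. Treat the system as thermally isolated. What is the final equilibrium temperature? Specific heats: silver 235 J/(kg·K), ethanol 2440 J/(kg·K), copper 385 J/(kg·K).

T_f = Σ m_i c_i T_i / Σ m_i c_i:
T_f = (83.19*310 + 436.76*30.2 + 125.12*30.2) / (83.19 + 436.76 + 125.12)
    = 42758 / 645.08 ≈ 66.28 °C

T_f ≈ 66.3 °C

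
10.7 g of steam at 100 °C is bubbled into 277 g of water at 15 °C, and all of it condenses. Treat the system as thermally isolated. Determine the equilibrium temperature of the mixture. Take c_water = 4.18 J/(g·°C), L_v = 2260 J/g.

Energy conservation, ΣQ = 0:
latent heat released on condensation: 10.7·2260 = 24182
  condensate cools 100→T: 10.7·4.18·(T − 100) = 44.73(T − 100)
  water warms: 277·4.18·(T − 15) = 1157.9(T − 15)
1202.6 T = 24182 + 4472.6 + 17368 = 46022
T ≈ 38.27 °C (< 100 °C, so full condensation is consistent).

T_f ≈ 38.3 °C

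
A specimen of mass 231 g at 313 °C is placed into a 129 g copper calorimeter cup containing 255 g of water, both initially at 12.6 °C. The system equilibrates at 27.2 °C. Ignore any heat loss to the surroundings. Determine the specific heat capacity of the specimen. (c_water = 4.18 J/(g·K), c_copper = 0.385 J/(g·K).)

Energy conservation, ΣQ = 0:
231·c·(27.2 − 313) + 255·4.18·(27.2 − 12.6) + 129·0.385·(27.2 − 12.6) = 0
-66020 c = -16287
c = -16287/-66020 ≈ 0.2467 J/(g·K)

c ≈ 0.247 J/(g·K)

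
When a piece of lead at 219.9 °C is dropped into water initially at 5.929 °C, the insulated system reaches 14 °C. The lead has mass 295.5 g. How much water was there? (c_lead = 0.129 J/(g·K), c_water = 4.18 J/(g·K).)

Heat lost by the lead = heat gained by the water:
295.5×0.129×(219.9 − 14) = m×4.18×(14 − 5.929)
33.74 m = 7848.8  ⇒  m ≈ 232.6 g

m ≈ 233 g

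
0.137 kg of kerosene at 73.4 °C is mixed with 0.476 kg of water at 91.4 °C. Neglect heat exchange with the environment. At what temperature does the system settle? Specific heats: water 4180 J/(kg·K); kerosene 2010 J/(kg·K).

T_f ≈ 89.2 °C

Set heat shed by the hot body equal to heat absorbed by the cold body:
0.476*4180*(91.4 − T) = 0.137*2010*(T − 73.4)
1989.7(91.4 − T) = 275.37(T − 73.4)
2265 T = 202069  ⇒  T ≈ 89.21 °C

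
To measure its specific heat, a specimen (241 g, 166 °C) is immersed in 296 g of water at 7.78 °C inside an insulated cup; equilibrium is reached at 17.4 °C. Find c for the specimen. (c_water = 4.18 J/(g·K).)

c ≈ 0.332 J/(g·K)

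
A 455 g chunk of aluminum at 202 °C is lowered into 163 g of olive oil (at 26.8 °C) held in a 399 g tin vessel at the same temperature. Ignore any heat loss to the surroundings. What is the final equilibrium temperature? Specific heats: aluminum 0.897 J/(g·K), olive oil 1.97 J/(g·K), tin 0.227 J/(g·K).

T_f ≈ 114.0 °C

T_f is the heat-capacity-weighted average of the initial temperatures:
T_f = (408.13·202 + 321.11·26.8 + 90.57·26.8) / (408.13 + 321.11 + 90.57)
    = 93476 / 819.82 ≈ 114.02 °C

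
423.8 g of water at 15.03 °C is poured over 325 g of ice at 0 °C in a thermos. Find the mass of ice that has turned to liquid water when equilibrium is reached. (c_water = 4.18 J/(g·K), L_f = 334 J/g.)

m_melted ≈ 79.7 g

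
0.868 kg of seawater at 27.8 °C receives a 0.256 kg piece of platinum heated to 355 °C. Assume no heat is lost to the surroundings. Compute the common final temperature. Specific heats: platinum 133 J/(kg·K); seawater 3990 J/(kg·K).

|Q_platinum| = |Q_seawater|:
0.256·133·(355 − T) = 0.868·3990·(T − 27.8)
34.05(355 − T) = 3463.3(T − 27.8)
3497.4 T = 108367  ⇒  T ≈ 30.99 °C

T_f ≈ 31.0 °C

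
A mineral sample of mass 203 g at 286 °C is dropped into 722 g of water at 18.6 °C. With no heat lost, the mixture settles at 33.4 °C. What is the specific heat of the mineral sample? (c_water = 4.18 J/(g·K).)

c ≈ 0.871 J/(g·K)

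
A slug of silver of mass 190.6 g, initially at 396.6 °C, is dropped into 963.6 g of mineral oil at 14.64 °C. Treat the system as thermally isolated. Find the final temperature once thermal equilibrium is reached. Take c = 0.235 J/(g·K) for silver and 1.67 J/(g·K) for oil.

T_f ≈ 25.0 °C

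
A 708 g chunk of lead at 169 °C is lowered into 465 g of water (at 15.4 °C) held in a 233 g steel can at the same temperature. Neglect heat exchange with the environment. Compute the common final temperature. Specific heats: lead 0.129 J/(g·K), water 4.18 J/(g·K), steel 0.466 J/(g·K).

T_f ≈ 21.9 °C

With ΣQ=0 the equilibrium temperature is the m·c-weighted mean:
T_f = (91.33*169 + 1943.7*15.4 + 108.58*15.4) / (91.33 + 1943.7 + 108.58)
    = 47040 / 2143.6 ≈ 21.94 °C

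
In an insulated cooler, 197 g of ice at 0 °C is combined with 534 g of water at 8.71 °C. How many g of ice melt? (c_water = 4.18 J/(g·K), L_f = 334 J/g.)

Cooling the water to 0 °C releases 534·4.18·8.71 = 19442 J.
Fully melting the ice requires m_ice L_f = 197·334 = 65798 J.
19442 J < 65798 J, so only part of the ice melts and the system sits at 0 °C.
m_melt = 19442 / L_f = 58.21 g.

m_melted ≈ 58.2 g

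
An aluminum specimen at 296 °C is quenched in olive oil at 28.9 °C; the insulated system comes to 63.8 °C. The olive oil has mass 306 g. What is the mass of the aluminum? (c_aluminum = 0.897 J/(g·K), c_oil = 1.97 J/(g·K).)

m ≈ 101 g

Energy conservation, ΣQ = 0:
m×0.897×(63.8 − 296) + 306×1.97×(63.8 − 28.9) = 0
-208.28 m = -21038
m = -21038/-208.28 ≈ 101 g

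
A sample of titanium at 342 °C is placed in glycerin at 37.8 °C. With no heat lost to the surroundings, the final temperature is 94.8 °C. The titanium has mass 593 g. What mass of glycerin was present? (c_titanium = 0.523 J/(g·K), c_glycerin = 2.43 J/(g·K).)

Net heat exchanged in the isolated system is zero:
593×0.523×(94.8 − 342) + m×2.43×(94.8 − 37.8) = 0
138.51 m = 76666
m = 76666/138.51 ≈ 553.5 g

m ≈ 554 g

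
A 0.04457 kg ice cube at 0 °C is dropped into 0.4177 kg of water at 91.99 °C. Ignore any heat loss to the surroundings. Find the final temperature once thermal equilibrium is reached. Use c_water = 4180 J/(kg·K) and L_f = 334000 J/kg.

T_f ≈ 75.4 °C

Energy conservation, ΣQ = 0:
melt ice: 0.04457·334000 = 14886
  warm the meltwater: 186.3 T
  water: 1746(T − 91.99)
1932.3 T = 160613 − 14886 = 145727
T ≈ 75.42 °C — above 0 °C, consistent with complete melting.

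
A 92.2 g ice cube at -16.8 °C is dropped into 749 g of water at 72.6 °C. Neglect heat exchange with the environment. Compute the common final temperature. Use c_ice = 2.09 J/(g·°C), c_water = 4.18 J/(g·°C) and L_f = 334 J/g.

Taking heat into each body as positive, Σ m c ΔT = 0:
ice -16.8→0 °C: 92.2·2.09·16.8 = 3237.3
  latent heat to melt: 92.2·334 = 30795
  meltwater 0→T: 92.2·4.18·T = 385.4 T
  water: 3130.8(T − 72.6)
3516.2 T = 227298 − 34032 = 193265
T ≈ 54.96 °C. Since T > 0 °C, the all-ice-melts assumption holds.

T_f ≈ 55.0 °C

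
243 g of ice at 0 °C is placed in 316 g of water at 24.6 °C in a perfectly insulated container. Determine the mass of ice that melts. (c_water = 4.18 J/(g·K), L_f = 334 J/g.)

Water can give up m c ΔT = 316×4.18×24.6 = 32494 J before reaching 0 °C.
Melting all 243 g of ice would need 243×334 = 81162 J.
32494 J < 81162 J, so only part of the ice melts and the system sits at 0 °C.
m_melted×334 = 32494  ⇒  m_melted ≈ 97.29 g.

m_melted ≈ 97.3 g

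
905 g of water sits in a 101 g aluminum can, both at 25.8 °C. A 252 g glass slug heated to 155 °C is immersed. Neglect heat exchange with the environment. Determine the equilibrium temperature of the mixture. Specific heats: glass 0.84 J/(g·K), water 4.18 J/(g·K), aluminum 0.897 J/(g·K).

Heat gained plus heat lost sum to zero:
252*0.84*(T − 155) + 905*4.18*(T − 25.8) + 101*0.897*(T − 25.8) = 0
211.68(T − 155) + 3782.9(T − 25.8) + 90.6(T − 25.8) = 0
(211.68 + 3782.9 + 90.6) T = 211.68*155 + 3782.9*25.8 + 90.6*25.8
T ≈ 32.49 °C

T_f ≈ 32.5 °C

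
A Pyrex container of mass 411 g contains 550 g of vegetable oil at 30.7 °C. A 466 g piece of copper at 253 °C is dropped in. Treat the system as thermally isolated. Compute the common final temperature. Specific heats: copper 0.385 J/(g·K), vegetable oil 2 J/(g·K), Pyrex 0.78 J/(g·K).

T_f ≈ 55.6 °C

Let T be the final temperature. ΣQ_i = 0:
466*0.385*(T − 253) + 550*2*(T − 30.7) + 411*0.78*(T − 30.7) = 0
179.41(T − 253) + 1100(T − 30.7) + 320.58(T − 30.7) = 0
(179.41 + 1100 + 320.58) T = 179.41*253 + 1100*30.7 + 320.58*30.7
T = 89003 / 1600 = 55.6 °C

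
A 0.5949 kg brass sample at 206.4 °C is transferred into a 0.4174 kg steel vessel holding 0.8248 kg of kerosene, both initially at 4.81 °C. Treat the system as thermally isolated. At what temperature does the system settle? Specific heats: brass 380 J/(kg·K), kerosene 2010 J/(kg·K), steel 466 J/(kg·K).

T_f ≈ 26.7 °C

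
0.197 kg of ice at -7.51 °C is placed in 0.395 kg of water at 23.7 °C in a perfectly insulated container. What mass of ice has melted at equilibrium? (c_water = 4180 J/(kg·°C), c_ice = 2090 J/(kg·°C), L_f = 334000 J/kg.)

Heat available from the water dropping to 0 °C: 0.395·4180·23.7 = 39131 J.
Of that, 0.197·2090·7.51 = 3092.1 J goes to bring the ice to 0 °C, leaving 36039 J.
To melt every bit of ice: 0.197·334000 = 65798 J.
36039 J < 65798 J, so only part of the ice melts and the system sits at 0 °C.
Mass melted = 36039/334000 ≈ 0.1079 kg.

m_melted ≈ 0.108 kg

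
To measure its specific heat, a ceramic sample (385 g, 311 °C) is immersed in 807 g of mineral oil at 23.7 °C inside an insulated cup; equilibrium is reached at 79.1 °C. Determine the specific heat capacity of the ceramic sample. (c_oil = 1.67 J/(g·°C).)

c ≈ 0.836 J/(g·°C)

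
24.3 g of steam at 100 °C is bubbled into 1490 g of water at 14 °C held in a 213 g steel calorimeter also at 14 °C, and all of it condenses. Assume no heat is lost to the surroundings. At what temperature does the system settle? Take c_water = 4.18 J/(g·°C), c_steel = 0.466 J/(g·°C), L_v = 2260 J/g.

Setting the total heat transfer to zero:
condense steam: −24.3×2260 = −54918
  condensed water 100 °C→T: 101.57(T − 100)
  water warms: 1490×4.18×(T − 14) = 6228.2(T − 14)
  steel cup: 213×0.466×(T − 14) = 99.26(T − 14)
6429 T = 54918 + 10157 + 88584 = 153660
T ≈ 23.90 °C — below 100 °C, confirming all the steam condensed.

T_f ≈ 23.9 °C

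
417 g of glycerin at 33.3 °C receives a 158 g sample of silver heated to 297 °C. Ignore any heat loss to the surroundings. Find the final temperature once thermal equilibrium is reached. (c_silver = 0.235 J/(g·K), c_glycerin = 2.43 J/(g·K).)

T_f ≈ 42.6 °C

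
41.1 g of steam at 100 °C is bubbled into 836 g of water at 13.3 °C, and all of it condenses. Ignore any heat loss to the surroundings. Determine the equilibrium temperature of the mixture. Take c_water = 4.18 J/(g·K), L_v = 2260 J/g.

T_f ≈ 42.7 °C

Setting the total heat transfer to zero:
latent heat released on condensation: 41.1·2260 = 92886; condensed water 100 °C→T: 171.8(T − 100); water warms: 836·4.18·(T − 13.3) = 3494.5(T − 13.3)
3666.3 T = 92886 + 17180 + 46477 = 156542
T ≈ 42.70 °C — below 100 °C, confirming all the steam condensed.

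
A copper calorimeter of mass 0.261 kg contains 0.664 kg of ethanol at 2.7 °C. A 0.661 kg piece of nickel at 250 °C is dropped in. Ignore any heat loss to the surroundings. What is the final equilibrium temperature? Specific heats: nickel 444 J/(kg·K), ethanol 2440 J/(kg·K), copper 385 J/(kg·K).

T_f ≈ 38.7 °C

T_f is the heat-capacity-weighted average of the initial temperatures:
T_f = (293.48·250 + 1620.2·2.7 + 100.48·2.7) / (293.48 + 1620.2 + 100.48)
    = 78017 / 2014.1 ≈ 38.73 °C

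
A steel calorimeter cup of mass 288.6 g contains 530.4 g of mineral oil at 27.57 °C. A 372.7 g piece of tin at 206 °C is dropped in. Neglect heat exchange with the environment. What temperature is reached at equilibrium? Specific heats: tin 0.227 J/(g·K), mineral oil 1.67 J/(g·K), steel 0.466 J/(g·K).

T_f ≈ 41.2 °C

With ΣQ=0 the equilibrium temperature is the m·c-weighted mean:
T_f = (84.6*206 + 885.77*27.57 + 134.49*27.57) / (84.6 + 885.77 + 134.49)
    = 45557 / 1104.9 ≈ 41.23 °C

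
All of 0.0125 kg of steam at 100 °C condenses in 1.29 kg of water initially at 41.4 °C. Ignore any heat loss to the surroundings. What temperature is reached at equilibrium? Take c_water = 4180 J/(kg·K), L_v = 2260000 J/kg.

T_f ≈ 47.2 °C

Sum of m c ΔT and latent-heat terms is zero:
steam→water at 100 °C releases m L_v = 0.0125×2260000 = 28250; condensate cools 100→T: 0.0125×4180×(T − 100) = 52.25(T − 100); water warms: 1.29×4180×(T − 41.4) = 5392.2(T − 41.4)
5444.4 T = 28250 + 5225 + 223237 = 256712
T ≈ 47.15 °C, under the boiling point, so the assumption holds.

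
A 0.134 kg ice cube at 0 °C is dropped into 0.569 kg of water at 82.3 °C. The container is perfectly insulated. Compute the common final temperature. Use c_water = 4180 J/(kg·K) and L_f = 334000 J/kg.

Let T be the final temperature. ΣQ_i = 0:
melt ice: 0.134·334000 = 44756; meltwater 0→T: 0.134·4180·T = 560.12 T; water: 2378.4(T − 82.3)
2938.5 T = 195744 − 44756 = 150988
T ≈ 51.38 °C — above 0 °C, consistent with complete melting.

T_f ≈ 51.4 °C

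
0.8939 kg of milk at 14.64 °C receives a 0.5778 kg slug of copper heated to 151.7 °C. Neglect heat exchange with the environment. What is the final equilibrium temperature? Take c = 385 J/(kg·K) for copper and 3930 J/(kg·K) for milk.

Energy conservation, ΣQ = 0:
0.5778·385·(T − 151.7) + 0.8939·3930·(T − 14.64) = 0
(222.45 + 3513) T = 222.45·151.7 + 3513·14.64
T = 85177 / 3735.5 = 22.8 °C

T_f ≈ 22.8 °C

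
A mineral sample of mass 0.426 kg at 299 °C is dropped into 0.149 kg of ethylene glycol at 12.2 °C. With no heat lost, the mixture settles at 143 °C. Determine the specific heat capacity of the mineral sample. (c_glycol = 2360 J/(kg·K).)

Net heat exchanged in the isolated system is zero:
0.426×c×(143 − 299) + 0.149×2360×(143 − 12.2) = 0
-66.46 c = -45995
c = -45995/-66.46 ≈ 692.1 J/(kg·K)

c ≈ 692 J/(kg·K)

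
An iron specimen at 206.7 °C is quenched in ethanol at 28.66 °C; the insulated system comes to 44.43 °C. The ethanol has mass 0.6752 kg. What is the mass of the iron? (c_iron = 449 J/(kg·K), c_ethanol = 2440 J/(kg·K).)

Net heat exchanged in the isolated system is zero:
m·449·(44.43 − 206.7) + 0.6752·2440·(44.43 − 28.66) = 0
-72859 m = -25981
m = -25981/-72859 ≈ 0.3566 kg

m ≈ 0.357 kg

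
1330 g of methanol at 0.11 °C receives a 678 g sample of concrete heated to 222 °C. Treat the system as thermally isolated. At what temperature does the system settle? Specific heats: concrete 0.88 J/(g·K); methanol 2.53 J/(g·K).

T_f ≈ 33.5 °C

Energy conservation, ΣQ = 0:
678×0.88×(T − 222) + 1330×2.53×(T − 0.11) = 0
596.64(T − 222) + 3364.9(T − 0.11) = 0
3961.5 T = 132824
T ≈ 33.53 °C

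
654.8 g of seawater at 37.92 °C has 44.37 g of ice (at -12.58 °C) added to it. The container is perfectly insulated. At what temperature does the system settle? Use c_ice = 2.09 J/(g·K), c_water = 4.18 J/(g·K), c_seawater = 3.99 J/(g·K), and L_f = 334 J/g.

Net heat exchanged in the isolated system is zero:
warm ice to 0 °C: 44.37·2.09·(0 − (-12.58)) = 1166.6; fusion: m_ice L_f = 44.37·334 = 14820; warm the meltwater: 185.47 T; seawater: 2612.7(T − 37.92)
2798.1 T = 99072 − 15986 = 83086
T ≈ 29.69 °C — above 0 °C, consistent with complete melting.

T_f ≈ 29.7 °C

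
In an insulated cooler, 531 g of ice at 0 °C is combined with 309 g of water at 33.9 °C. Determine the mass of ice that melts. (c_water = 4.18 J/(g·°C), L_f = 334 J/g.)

m_melted ≈ 131 g

Cooling the water to 0 °C releases 309×4.18×33.9 = 43786 J.
Melting all 531 g of ice would need 531×334 = 177354 J.
43786 J < 177354 J, so only part of the ice melts and the system sits at 0 °C.
Mass melted = 43786/334 ≈ 131.1 g.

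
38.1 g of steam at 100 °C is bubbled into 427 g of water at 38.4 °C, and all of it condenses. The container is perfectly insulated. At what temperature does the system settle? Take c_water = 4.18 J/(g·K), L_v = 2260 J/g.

T_f ≈ 87.7 °C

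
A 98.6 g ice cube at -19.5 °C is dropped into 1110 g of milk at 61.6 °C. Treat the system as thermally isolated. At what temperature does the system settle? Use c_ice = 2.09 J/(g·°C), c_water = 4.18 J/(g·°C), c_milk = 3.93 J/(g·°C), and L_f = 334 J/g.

T_f ≈ 48.5 °C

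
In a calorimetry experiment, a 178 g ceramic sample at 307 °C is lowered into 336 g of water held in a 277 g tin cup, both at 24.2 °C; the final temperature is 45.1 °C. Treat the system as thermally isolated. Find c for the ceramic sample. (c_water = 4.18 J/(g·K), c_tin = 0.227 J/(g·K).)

c ≈ 0.658 J/(g·K)

Setting the total heat transfer to zero:
178·c·(45.1 − 307) + 336·4.18·(45.1 − 24.2) + 277·0.227·(45.1 − 24.2) = 0
-46618 c = -30668
c = -30668/-46618 ≈ 0.6579 J/(g·K)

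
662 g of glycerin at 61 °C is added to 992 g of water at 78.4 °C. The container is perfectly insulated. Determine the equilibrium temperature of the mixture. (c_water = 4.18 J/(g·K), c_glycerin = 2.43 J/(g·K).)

T_f ≈ 73.5 °C

Conservation of energy gives ΣQ = 0:
992×4.18×(T − 78.4) + 662×2.43×(T − 61) = 0
4146.6(T − 78.4) + 1608.7(T − 61) = 0
(4146.6 + 1608.7) T = 4146.6×78.4 + 1608.7×61
T = 423219/5755.2 ≈ 73.54 °C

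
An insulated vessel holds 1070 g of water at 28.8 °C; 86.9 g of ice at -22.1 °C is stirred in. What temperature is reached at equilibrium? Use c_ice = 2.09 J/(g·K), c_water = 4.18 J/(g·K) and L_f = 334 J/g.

T_f ≈ 19.8 °C

Heat gained plus heat lost sum to zero:
warm ice to 0 °C: 86.9×2.09×(0 − (-22.1)) = 4013.8; latent heat to melt: 86.9×334 = 29025; meltwater 0→T: 86.9×4.18×T = 363.24 T; water: 4472.6(T − 28.8)
4835.8 T = 128811 − 33038 = 95772
T ≈ 19.80 °C — above 0 °C, consistent with complete melting.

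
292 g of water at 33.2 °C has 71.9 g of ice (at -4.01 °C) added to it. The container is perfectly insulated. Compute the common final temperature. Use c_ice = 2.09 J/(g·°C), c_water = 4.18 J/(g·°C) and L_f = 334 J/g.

T_f ≈ 10.5 °C

Energy balance with sensible and latent terms:
ice -4.01→0 °C: 71.9·2.09·4.01 = 602.59; fusion: m_ice L_f = 71.9·334 = 24015; warm the meltwater: 300.54 T; water: 1220.6(T − 33.2)
1521.1 T = 40523 − 24617 = 15905
T ≈ 10.46 °C — above 0 °C, consistent with complete melting.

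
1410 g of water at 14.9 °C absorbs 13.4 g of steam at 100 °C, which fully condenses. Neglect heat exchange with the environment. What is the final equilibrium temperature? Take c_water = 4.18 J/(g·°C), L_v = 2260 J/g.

T_f ≈ 20.8 °C

Let T be the final temperature. ΣQ_i = 0:
steam→water at 100 °C releases m L_v = 13.4×2260 = 30284
  condensate cools 100→T: 13.4×4.18×(T − 100) = 56.01(T − 100)
  original water: 5893.8(T − 14.9)
5949.8 T = 30284 + 5601.2 + 87818 = 123703
T ≈ 20.79 °C — below 100 °C, confirming all the steam condensed.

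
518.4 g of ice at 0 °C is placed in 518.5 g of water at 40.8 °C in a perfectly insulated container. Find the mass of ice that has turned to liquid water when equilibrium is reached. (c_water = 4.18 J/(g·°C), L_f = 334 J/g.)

Heat available from the water dropping to 0 °C: 518.5×4.18×40.8 = 88427 J.
Fully melting the ice requires m_ice L_f = 518.4×334 = 173146 J.
That's not enough to melt it all — equilibrium is at 0 °C with ice remaining.
m_melt = 88427 / L_f = 264.8 g.

m_melted ≈ 265 g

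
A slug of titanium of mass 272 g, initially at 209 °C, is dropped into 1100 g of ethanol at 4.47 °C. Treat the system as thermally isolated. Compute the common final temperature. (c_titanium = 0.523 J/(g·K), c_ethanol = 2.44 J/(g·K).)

T_f ≈ 14.8 °C

Heat lost by the titanium equals heat gained by the ethanol:
272·0.523·(209 − T) = 1100·2.44·(T − 4.47)
142.26(209 − T) = 2684(T − 4.47)
2826.3 T = 41729  ⇒  T ≈ 14.76 °C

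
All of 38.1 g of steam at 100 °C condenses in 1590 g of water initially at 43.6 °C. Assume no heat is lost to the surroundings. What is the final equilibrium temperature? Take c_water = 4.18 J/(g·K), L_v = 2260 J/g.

T_f ≈ 57.6 °C

Let T be the final temperature. ΣQ_i = 0:
latent heat released on condensation: 38.1×2260 = 86106; condensed water 100 °C→T: 159.26(T − 100); original water: 6646.2(T − 43.6)
6805.5 T = 86106 + 15926 + 289774 = 391806
T ≈ 57.57 °C (< 100 °C, so full condensation is consistent).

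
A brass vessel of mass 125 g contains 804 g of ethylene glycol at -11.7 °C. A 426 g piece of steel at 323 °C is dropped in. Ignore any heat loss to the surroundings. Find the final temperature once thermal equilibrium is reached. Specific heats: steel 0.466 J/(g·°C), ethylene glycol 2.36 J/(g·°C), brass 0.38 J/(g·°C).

T_f ≈ 19.3 °C

Conservation of energy gives ΣQ = 0:
426*0.466*(T − 323) + 804*2.36*(T − (-11.7)) + 125*0.38*(T − (-11.7)) = 0
198.52(T − 323) + 1897.4(T − (-11.7)) + 47.5(T − (-11.7)) = 0
2143.5 T = 41365
T = 41365 / 2143.5 = 19.3 °C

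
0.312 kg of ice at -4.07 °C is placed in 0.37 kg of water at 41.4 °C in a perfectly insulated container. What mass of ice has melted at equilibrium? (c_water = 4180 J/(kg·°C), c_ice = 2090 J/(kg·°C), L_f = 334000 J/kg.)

m_melted ≈ 0.184 kg

Heat available from the water dropping to 0 °C: 0.37·4180·41.4 = 64029 J.
Warming the ice to 0 °C takes 0.312·2090·4.07 = 2654 J, leaving 61375 J for melting.
Fully melting the ice requires m_ice L_f = 0.312·334000 = 104208 J.
That's not enough to melt it all — equilibrium is at 0 °C with ice remaining.
m_melt = 61375 / L_f = 0.1838 kg.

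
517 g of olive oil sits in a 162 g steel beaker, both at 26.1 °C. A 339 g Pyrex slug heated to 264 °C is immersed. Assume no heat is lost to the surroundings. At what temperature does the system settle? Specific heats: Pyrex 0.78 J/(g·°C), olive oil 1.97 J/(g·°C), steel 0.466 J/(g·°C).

T_f is the heat-capacity-weighted average of the initial temperatures:
T_f = (264.42·264 + 1018.5·26.1 + 75.49·26.1) / (264.42 + 1018.5 + 75.49)
    = 98360 / 1358.4 ≈ 72.41 °C

T_f ≈ 72.4 °C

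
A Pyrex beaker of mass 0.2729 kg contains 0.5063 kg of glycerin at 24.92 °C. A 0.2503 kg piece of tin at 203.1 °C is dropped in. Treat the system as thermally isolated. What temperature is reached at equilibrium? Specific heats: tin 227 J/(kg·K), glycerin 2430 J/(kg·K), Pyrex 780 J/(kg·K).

T_f ≈ 31.7 °C

Net heat exchanged in the isolated system is zero:
0.2503×227×(T − 203.1) + 0.5063×2430×(T − 24.92) + 0.2729×780×(T − 24.92) = 0
56.82(T − 203.1) + 1230.3(T − 24.92) + 212.86(T − 24.92) = 0
(56.82 + 1230.3 + 212.86) T = 56.82×203.1 + 1230.3×24.92 + 212.86×24.92
T = 47504 / 1500 = 31.7 °C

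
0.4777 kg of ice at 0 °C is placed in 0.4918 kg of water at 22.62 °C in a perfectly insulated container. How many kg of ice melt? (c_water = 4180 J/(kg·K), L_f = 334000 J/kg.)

m_melted ≈ 0.139 kg

Heat available from the water dropping to 0 °C: 0.4918×4180×22.62 = 46500 J.
To melt every bit of ice: 0.4777×334000 = 159552 J.
Since 46500 < 159552 J, not all the ice melts; equilibrium is at 0 °C.
m_melt = 46500 / L_f = 0.1392 kg.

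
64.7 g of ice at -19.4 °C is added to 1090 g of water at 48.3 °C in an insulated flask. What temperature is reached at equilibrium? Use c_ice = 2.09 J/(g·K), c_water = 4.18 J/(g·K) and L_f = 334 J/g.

T_f ≈ 40.6 °C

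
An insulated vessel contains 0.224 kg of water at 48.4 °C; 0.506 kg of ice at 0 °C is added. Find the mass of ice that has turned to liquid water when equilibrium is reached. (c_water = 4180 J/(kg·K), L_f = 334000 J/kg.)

Water can give up m c ΔT = 0.224×4180×48.4 = 45318 J before reaching 0 °C.
Melting all 0.506 kg of ice would need 0.506×334000 = 169004 J.
45318 J < 169004 J, so only part of the ice melts and the system sits at 0 °C.
m_melt = 45318 / L_f = 0.1357 kg.

m_melted ≈ 0.136 kg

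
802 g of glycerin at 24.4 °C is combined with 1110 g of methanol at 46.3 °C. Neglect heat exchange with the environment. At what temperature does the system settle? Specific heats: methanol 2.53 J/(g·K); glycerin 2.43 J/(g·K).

T_f ≈ 37.3 °C

Let T be the final temperature. ΣQ_i = 0:
1110×2.53×(T − 46.3) + 802×2.43×(T − 24.4) = 0
2808.3(T − 46.3) + 1948.9(T − 24.4) = 0
(2808.3 + 1948.9) T = 2808.3×46.3 + 1948.9×24.4
T ≈ 37.33 °C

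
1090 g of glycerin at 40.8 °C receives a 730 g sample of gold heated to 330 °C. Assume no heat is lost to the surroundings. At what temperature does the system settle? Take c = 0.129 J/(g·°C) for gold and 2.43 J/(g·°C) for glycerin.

T_f ≈ 50.7 °C

With ΣQ=0 the equilibrium temperature is the m·c-weighted mean:
T_f = (94.17*330 + 2648.7*40.8) / (94.17 + 2648.7)
    = 139143 / 2742.9 ≈ 50.73 °C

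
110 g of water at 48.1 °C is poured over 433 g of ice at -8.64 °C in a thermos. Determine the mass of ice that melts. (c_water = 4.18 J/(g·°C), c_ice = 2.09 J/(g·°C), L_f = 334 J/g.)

m_melted ≈ 42.8 g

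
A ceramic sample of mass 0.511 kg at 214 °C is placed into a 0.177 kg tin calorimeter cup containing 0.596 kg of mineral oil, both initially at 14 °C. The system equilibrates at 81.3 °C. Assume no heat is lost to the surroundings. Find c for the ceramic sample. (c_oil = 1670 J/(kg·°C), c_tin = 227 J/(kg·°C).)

c ≈ 1030 J/(kg·°C)

Conservation of energy gives ΣQ = 0:
0.511·c·(81.3 − 214) + 0.596·1670·(81.3 − 14) + 0.177·227·(81.3 − 14) = 0
-67.81 c = -69689
c = -69689/-67.81 ≈ 1028 J/(kg·°C)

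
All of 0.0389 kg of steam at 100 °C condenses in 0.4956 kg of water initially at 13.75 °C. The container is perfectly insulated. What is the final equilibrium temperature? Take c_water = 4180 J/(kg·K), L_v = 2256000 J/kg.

Conservation of energy gives ΣQ = 0:
steam→water at 100 °C releases m L_v = 0.0389·2256000 = 87758
  condensed water 100 °C→T: 162.6(T − 100)
  original water: 2071.6(T − 13.75)
2234.2 T = 87758 + 16260 + 28485 = 132503
T ≈ 59.31 °C (< 100 °C, so full condensation is consistent).

T_f ≈ 59.3 °C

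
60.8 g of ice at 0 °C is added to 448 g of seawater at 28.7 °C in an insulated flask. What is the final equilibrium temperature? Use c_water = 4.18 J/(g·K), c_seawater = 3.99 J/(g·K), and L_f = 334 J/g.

Taking heat into each body as positive, Σ m c ΔT = 0:
melt ice: 60.8×334 = 20307
  meltwater 0→T: 60.8×4.18×T = 254.14 T
  seawater cools: 448×3.99×(T − 28.7) = 1787.5(T − 28.7)
2041.7 T = 51302 − 20307 = 30995
T ≈ 15.18 °C — above 0 °C, consistent with complete melting.

T_f ≈ 15.2 °C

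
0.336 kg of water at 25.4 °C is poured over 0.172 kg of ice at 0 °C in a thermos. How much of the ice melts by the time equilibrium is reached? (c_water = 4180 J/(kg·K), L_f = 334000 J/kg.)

m_melted ≈ 0.107 kg

Cooling the water to 0 °C releases 0.336·4180·25.4 = 35674 J.
Melting all 0.172 kg of ice would need 0.172·334000 = 57448 J.
That's not enough to melt it all — equilibrium is at 0 °C with ice remaining.
m_melted·334000 = 35674  ⇒  m_melted ≈ 0.1068 kg.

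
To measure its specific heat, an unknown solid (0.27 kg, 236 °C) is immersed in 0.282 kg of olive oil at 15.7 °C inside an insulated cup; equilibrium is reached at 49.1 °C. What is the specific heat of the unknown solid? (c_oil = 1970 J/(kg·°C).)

c ≈ 368 J/(kg·°C)

Taking heat into each body as positive, Σ m c ΔT = 0:
0.27×c×(49.1 − 236) + 0.282×1970×(49.1 − 15.7) = 0
-50.46 c = -18555
c = -18555/-50.46 ≈ 367.7 J/(kg·°C)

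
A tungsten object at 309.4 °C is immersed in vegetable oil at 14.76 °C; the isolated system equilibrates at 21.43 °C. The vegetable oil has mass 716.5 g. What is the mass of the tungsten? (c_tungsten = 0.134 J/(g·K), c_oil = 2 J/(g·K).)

Conservation of energy gives ΣQ = 0:
m×0.134×(21.43 − 309.4) + 716.5×2×(21.43 − 14.76) = 0
-38.59 m = -9558.1
m = -9558.1/-38.59 ≈ 247.7 g

m ≈ 248 g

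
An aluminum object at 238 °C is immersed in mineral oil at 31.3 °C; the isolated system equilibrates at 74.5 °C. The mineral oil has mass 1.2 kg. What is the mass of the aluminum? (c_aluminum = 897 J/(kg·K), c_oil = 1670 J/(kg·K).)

m ≈ 0.59 kg

Net heat exchanged in the isolated system is zero:
m·897·(74.5 − 238) + 1.2·1670·(74.5 − 31.3) = 0
-146660 m = -86573
m = -86573/-146660 ≈ 0.5903 kg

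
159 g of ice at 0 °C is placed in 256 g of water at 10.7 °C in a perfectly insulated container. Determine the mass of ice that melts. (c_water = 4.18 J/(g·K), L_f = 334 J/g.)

m_melted ≈ 34.3 g

Cooling the water to 0 °C releases 256·4.18·10.7 = 11450 J.
To melt every bit of ice: 159·334 = 53106 J.
11450 J < 53106 J, so only part of the ice melts and the system sits at 0 °C.
Mass melted = 11450/334 ≈ 34.28 g.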